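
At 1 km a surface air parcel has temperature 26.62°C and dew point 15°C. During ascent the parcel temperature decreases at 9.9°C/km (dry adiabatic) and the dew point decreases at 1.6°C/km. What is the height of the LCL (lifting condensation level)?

T and T_d converge at 9.9 − 1.6 = 8.3°C per km
Height above start = (26.62 − 15) / 8.3 = 1.4 km
LCL altitude = 1000 m + 1400 m = 2400 m

2.4 km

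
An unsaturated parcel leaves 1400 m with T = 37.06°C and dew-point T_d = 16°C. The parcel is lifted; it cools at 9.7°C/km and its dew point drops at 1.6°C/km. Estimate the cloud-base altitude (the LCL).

T and T_d converge at 9.7 − 1.6 = 8.1°C per km
Height above start = (37.06 − 16) / 8.1 = 2.6 km
LCL altitude = 1400 m + 2600 m = 4000 m

4000 m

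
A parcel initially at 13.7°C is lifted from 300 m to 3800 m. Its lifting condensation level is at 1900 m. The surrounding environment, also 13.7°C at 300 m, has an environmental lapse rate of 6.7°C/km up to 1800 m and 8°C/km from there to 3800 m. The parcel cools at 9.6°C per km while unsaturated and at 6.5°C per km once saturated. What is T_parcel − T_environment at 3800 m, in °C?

Parcel:
  300 → 1900 m (dry, 9.6°C/km): ΔT = -9.6 × 1.6 = -15.36°C → T = -1.66°C
  1900 → 3800 m (saturated, 6.5°C/km): ΔT = -6.5 × 1.9 = -12.35°C → T = -14.01°C
Environment:
  300 → 1800 m (environment, lower layer, 6.7°C/km): ΔT = -6.7 × 1.5 = -10.05°C → T = 3.65°C
  1800 → 3800 m (environment, upper layer, 8°C/km): ΔT = -8 × 2 = -16°C → T = -12.35°C
T_parcel − T_env = -14.01 − (-12.35) = -1.66°C

-1.66°C (parcel cooler than environment)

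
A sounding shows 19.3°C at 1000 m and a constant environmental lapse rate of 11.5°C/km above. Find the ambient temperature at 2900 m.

-2.55°C

1000 → 2900 m (environmental, 11.5°C/km): ΔT = -11.5 × 1.9 = -21.85°C → T = -2.55°C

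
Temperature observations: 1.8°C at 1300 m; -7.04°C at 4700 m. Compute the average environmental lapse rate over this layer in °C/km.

Γ = −ΔT/Δz = (1.8 − (-7.04)) / (4700 − 1300) m
  = 8.84°C / 3.4 km = 2.6°C/km

2.6°C/km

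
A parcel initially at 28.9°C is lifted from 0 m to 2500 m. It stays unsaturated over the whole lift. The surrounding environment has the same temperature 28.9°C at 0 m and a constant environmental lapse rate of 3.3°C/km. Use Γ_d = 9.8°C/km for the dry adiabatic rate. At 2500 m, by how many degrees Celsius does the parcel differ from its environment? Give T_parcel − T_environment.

-16.25°C (parcel cooler than environment)

Parcel:
  From 0 m to 2500 m (dry): cools by 9.8 × 2.5 = 24.5°C, giving 4.4°C.
Environment:
  From 0 m to 2500 m (environment): cools by 3.3 × 2.5 = 8.25°C, giving 20.65°C.
T_parcel − T_env = 4.4 − 20.65 = -16.25°C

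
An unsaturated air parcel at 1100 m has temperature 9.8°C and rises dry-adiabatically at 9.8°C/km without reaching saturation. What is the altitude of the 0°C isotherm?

Height above start = (9.8 − 0) / 9.8 = 1 km
Altitude = 1100 m + 1000 m = 2100 m

2100 m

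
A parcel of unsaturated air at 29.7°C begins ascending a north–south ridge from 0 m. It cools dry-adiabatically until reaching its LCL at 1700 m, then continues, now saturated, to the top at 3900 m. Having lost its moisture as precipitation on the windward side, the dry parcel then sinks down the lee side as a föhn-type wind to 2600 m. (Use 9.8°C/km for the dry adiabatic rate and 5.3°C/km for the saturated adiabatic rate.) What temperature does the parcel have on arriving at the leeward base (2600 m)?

14.12°C

0–1700 m, dry: Δz = 1.7 km ⇒ ΔT = -16.66°C; T = 13.04°C
1700–3900 m, saturated: Δz = 2.2 km ⇒ ΔT = -11.66°C; T = 1.38°C
3900–2600 m, dry descent: Δz = 1.3 km ⇒ ΔT = +12.74°C; T = 14.12°C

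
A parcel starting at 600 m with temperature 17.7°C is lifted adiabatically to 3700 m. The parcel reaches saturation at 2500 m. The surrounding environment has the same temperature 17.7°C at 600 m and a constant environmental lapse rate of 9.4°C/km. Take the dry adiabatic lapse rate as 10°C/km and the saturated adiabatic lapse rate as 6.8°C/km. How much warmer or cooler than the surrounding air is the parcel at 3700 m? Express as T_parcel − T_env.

+1.98°C (parcel warmer than environment)

Parcel:
  From 600 m to 2500 m (dry): cools by 10 × 1.9 = 19°C, giving -1.3°C.
  From 2500 m to 3700 m (saturated): cools by 6.8 × 1.2 = 8.16°C, giving -9.46°C.
Environment:
  From 600 m to 3700 m (environment): cools by 9.4 × 3.1 = 29.14°C, giving -11.44°C.
T_parcel − T_env = -9.46 − (-11.44) = +1.98°C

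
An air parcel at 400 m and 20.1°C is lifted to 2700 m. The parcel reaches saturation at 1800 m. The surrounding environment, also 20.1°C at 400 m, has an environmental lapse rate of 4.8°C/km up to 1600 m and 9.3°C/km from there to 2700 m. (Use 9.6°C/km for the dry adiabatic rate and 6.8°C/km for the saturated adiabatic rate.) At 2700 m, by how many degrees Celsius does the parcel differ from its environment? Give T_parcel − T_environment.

Parcel:
  400 → 1800 m (dry, 9.6°C/km): ΔT = -9.6 × 1.4 = -13.44°C → T = 6.66°C
  1800 → 2700 m (saturated, 6.8°C/km): ΔT = -6.8 × 0.9 = -6.12°C → T = 0.54°C
Environment:
  400 → 1600 m (environment, lower layer, 4.8°C/km): ΔT = -4.8 × 1.2 = -5.76°C → T = 14.34°C
  1600 → 2700 m (environment, upper layer, 9.3°C/km): ΔT = -9.3 × 1.1 = -10.23°C → T = 4.11°C
T_parcel − T_env = 0.54 − 4.11 = -3.57°C

-3.57°C (parcel cooler than environment)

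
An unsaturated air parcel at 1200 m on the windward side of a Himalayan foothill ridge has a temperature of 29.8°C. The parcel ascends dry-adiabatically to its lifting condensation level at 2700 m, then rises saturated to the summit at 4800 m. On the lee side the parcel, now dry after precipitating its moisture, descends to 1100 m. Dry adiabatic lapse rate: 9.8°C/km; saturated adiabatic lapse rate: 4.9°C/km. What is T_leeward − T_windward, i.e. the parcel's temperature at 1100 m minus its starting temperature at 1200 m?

+11.27°C

Dry to 2700 m: -9.8 × 1.5 km = -14.7°C, so T = 15.1°C.
Saturated to 4800 m: -4.9 × 2.1 km = -10.29°C, so T = 4.81°C.
Dry descent to 1100 m: +9.8 × 3.7 km = +36.26°C, so T = 41.07°C.
Net change vs windward start: 41.07 − 29.8 = +11.27°C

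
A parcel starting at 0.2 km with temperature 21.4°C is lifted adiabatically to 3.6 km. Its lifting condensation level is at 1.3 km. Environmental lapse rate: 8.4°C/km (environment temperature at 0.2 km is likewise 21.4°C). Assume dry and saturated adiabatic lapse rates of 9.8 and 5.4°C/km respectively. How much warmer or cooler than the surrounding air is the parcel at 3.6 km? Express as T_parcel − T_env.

Parcel:
  Dry to 1300 m: -9.8 × 1.1 km = -10.78°C, so T = 10.62°C.
  Saturated to 3600 m: -5.4 × 2.3 km = -12.42°C, so T = -1.8°C.
Environment:
  Environment to 3600 m: -8.4 × 3.4 km = -28.56°C, so T = -7.16°C.
T_parcel − T_env = -1.8 − (-7.16) = +5.36°C

+5.36°C (parcel warmer than environment)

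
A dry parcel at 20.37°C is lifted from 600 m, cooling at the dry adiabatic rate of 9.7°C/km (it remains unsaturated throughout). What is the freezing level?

Height above start = (20.37 − 0) / 9.7 = 2.1 km
Altitude = 600 m + 2100 m = 2700 m

2700 m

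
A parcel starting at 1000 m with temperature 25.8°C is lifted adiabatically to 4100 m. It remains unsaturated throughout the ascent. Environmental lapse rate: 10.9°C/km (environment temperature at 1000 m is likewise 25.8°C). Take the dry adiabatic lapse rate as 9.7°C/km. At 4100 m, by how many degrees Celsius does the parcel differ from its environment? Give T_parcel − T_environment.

+3.72°C (parcel warmer than environment)

Parcel:
  1000–4100 m, dry: Δz = 3.1 km ⇒ ΔT = -30.07°C; T = -4.27°C
Environment:
  1000–4100 m, environment: Δz = 3.1 km ⇒ ΔT = -33.79°C; T = -7.99°C
T_parcel − T_env = -4.27 − (-7.99) = +3.72°C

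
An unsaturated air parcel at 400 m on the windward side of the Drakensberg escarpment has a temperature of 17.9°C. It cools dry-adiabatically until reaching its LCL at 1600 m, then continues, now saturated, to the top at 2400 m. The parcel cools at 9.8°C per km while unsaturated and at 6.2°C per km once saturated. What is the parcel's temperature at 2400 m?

1.18°C

Dry to 1600 m: -9.8 × 1.2 km = -11.76°C, so T = 6.14°C.
Saturated to 2400 m: -6.2 × 0.8 km = -4.96°C, so T = 1.18°C.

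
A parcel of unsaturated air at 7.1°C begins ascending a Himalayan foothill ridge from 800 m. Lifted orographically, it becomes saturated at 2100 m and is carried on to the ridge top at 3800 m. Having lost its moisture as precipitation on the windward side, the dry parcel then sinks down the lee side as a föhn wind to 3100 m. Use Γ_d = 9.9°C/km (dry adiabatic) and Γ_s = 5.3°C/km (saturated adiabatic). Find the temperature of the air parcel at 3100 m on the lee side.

-7.85°C

800 → 2100 m (dry, 9.9°C/km): ΔT = -9.9 × 1.3 = -12.87°C → T = -5.77°C
2100 → 3800 m (saturated, 5.3°C/km): ΔT = -5.3 × 1.7 = -9.01°C → T = -14.78°C
3800 → 3100 m (dry descent, 9.9°C/km): ΔT = +9.9 × 0.7 = +6.93°C → T = -7.85°C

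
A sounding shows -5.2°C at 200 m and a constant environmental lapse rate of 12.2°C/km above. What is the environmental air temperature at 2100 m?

-28.38°C

Environmental to 2100 m: -12.2 × 1.9 km = -23.18°C, so T = -28.38°C.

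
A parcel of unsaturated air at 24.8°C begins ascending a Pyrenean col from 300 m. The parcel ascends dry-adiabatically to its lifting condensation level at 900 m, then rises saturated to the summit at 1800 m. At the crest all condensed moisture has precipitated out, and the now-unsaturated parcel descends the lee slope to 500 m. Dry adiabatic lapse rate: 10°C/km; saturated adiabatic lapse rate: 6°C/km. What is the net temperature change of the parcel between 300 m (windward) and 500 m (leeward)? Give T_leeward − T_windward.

From 300 m to 900 m (dry): cools by 10 × 0.6 = 6°C, giving 18.8°C.
From 900 m to 1800 m (saturated): cools by 6 × 0.9 = 5.4°C, giving 13.4°C.
From 1800 m to 500 m (dry descent): warms by 10 × 1.3 = 13°C, giving 26.4°C.
Net change vs windward start: 26.4 − 24.8 = +1.6°C

+1.6°C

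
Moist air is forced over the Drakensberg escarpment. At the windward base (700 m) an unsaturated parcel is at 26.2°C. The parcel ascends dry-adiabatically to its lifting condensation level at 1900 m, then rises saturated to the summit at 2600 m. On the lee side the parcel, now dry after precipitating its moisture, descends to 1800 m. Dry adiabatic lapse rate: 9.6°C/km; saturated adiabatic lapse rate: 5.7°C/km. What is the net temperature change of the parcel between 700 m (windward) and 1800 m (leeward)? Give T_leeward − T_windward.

Dry to 1900 m: -9.6 × 1.2 km = -11.52°C, so T = 14.68°C.
Saturated to 2600 m: -5.7 × 0.7 km = -3.99°C, so T = 10.69°C.
Dry descent to 1800 m: +9.6 × 0.8 km = +7.68°C, so T = 18.37°C.
Net change vs windward start: 18.37 − 26.2 = -7.83°C

-7.83°C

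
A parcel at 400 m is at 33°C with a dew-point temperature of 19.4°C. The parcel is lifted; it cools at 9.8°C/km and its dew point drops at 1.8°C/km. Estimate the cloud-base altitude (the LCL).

2100 m

T and T_d converge at 9.8 − 1.8 = 8°C per km
Height above start = (33 − 19.4) / 8 = 1.7 km
LCL altitude = 400 m + 1700 m = 2100 m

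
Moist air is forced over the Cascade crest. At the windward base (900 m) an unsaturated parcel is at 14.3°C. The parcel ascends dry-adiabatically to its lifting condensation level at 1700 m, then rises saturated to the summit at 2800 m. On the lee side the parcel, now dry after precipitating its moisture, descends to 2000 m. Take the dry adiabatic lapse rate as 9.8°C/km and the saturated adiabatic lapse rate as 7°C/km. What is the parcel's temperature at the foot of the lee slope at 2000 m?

900–1700 m, dry: Δz = 0.8 km ⇒ ΔT = -7.84°C; T = 6.46°C
1700–2800 m, saturated: Δz = 1.1 km ⇒ ΔT = -7.7°C; T = -1.24°C
2800–2000 m, dry descent: Δz = 0.8 km ⇒ ΔT = +7.84°C; T = 6.6°C

6.6°C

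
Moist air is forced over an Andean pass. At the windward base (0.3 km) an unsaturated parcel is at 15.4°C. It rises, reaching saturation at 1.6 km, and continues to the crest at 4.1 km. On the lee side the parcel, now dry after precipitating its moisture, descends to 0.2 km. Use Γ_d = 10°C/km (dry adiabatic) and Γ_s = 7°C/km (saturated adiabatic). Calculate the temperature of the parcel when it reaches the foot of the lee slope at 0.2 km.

23.9°C

From 300 m to 1600 m (dry): cools by 10 × 1.3 = 13°C, giving 2.4°C.
From 1600 m to 4100 m (saturated): cools by 7 × 2.5 = 17.5°C, giving -15.1°C.
From 4100 m to 200 m (dry descent): warms by 10 × 3.9 = 39°C, giving 23.9°C.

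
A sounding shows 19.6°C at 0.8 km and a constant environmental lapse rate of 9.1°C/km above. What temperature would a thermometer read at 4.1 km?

-10.43°C

Environmental to 4100 m: -9.1 × 3.3 km = -30.03°C, so T = -10.43°C.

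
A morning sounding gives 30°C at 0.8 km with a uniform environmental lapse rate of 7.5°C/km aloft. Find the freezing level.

4.8 km

Height above start = (30 − 0) / 7.5 = 4 km
Altitude = 800 m + 4000 m = 4800 m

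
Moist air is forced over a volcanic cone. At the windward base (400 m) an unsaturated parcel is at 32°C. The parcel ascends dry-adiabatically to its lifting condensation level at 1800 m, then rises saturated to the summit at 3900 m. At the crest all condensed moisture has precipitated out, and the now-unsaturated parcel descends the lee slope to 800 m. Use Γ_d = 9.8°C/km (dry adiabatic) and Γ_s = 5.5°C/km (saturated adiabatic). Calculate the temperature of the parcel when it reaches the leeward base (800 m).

37.11°C

From 400 m to 1800 m (dry): cools by 9.8 × 1.4 = 13.72°C, giving 18.28°C.
From 1800 m to 3900 m (saturated): cools by 5.5 × 2.1 = 11.55°C, giving 6.73°C.
From 3900 m to 800 m (dry descent): warms by 9.8 × 3.1 = 30.38°C, giving 37.11°C.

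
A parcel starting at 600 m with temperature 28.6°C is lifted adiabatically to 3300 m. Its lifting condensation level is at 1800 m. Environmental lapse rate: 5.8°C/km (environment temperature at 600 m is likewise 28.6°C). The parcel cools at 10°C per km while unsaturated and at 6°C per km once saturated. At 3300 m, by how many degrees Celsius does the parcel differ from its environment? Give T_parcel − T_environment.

Parcel:
  From 600 m to 1800 m (dry): cools by 10 × 1.2 = 12°C, giving 16.6°C.
  From 1800 m to 3300 m (saturated): cools by 6 × 1.5 = 9°C, giving 7.6°C.
Environment:
  From 600 m to 3300 m (environment): cools by 5.8 × 2.7 = 15.66°C, giving 12.94°C.
T_parcel − T_env = 7.6 − 12.94 = -5.34°C

-5.34°C (parcel cooler than environment)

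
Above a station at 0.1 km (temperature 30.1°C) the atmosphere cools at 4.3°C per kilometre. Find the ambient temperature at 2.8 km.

100–2800 m, environmental: Δz = 2.7 km ⇒ ΔT = -11.61°C; T = 18.49°C

18.49°C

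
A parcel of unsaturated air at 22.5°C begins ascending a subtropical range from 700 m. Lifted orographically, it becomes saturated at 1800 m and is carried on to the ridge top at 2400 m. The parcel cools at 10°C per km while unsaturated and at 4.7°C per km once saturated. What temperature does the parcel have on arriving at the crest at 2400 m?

8.68°C

700–1800 m, dry: Δz = 1.1 km ⇒ ΔT = -11°C; T = 11.5°C
1800–2400 m, saturated: Δz = 0.6 km ⇒ ΔT = -2.82°C; T = 8.68°C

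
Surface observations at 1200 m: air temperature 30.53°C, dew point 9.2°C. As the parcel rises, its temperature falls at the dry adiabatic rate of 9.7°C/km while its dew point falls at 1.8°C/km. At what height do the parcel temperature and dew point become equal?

T and T_d converge at 9.7 − 1.8 = 7.9°C per km
Height above start = (30.53 − 9.2) / 7.9 = 2.7 km
LCL altitude = 1200 m + 2700 m = 3900 m

3900 m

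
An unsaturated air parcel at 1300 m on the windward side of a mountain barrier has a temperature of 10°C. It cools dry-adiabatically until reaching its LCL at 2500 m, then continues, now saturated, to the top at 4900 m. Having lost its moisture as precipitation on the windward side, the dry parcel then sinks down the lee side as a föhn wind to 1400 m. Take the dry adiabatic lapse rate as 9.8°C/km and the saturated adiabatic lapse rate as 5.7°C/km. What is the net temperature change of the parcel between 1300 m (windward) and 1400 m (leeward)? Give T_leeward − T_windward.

From 1300 m to 2500 m (dry): cools by 9.8 × 1.2 = 11.76°C, giving -1.76°C.
From 2500 m to 4900 m (saturated): cools by 5.7 × 2.4 = 13.68°C, giving -15.44°C.
From 4900 m to 1400 m (dry descent): warms by 9.8 × 3.5 = 34.3°C, giving 18.86°C.
Net change vs windward start: 18.86 − 10 = +8.86°C

+8.86°C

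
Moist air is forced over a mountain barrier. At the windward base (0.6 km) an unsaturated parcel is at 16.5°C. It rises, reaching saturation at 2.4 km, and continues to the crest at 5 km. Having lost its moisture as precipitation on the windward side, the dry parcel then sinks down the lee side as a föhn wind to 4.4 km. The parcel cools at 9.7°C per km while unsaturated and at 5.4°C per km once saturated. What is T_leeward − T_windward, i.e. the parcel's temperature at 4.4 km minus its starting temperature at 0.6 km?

-25.68°C

Dry to 2400 m: -9.7 × 1.8 km = -17.46°C, so T = -0.96°C.
Saturated to 5000 m: -5.4 × 2.6 km = -14.04°C, so T = -15°C.
Dry descent to 4400 m: +9.7 × 0.6 km = +5.82°C, so T = -9.18°C.
Net change vs windward start: -9.18 − 16.5 = -25.68°C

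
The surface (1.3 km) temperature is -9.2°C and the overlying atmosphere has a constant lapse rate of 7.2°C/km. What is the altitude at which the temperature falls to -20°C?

Height above start = (-9.2 − (-20)) / 7.2 = 1.5 km
Altitude = 1300 m + 1500 m = 2800 m

2.8 km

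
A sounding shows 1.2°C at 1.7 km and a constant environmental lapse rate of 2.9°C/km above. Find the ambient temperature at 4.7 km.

-7.5°C

1700 → 4700 m (environmental, 2.9°C/km): ΔT = -2.9 × 3 = -8.7°C → T = -7.5°C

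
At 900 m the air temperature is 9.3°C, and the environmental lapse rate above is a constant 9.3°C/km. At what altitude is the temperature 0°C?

1900 m

Height above start = (9.3 − 0) / 9.3 = 1 km
Altitude = 900 m + 1000 m = 1900 m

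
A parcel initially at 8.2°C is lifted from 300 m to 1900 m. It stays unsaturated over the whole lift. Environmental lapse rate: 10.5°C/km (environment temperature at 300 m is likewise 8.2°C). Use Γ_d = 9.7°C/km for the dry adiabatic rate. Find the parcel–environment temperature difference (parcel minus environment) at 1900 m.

Parcel:
  From 300 m to 1900 m (dry): cools by 9.7 × 1.6 = 15.52°C, giving -7.32°C.
Environment:
  From 300 m to 1900 m (environment): cools by 10.5 × 1.6 = 16.8°C, giving -8.6°C.
T_parcel − T_env = -7.32 − (-8.6) = +1.28°C

+1.28°C (parcel warmer than environment)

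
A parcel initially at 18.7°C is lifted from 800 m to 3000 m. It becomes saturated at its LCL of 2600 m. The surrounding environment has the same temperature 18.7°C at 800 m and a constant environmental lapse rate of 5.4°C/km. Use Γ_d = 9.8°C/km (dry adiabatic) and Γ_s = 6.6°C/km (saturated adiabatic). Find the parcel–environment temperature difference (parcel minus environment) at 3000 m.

Parcel:
  800 → 2600 m (dry, 9.8°C/km): ΔT = -9.8 × 1.8 = -17.64°C → T = 1.06°C
  2600 → 3000 m (saturated, 6.6°C/km): ΔT = -6.6 × 0.4 = -2.64°C → T = -1.58°C
Environment:
  800 → 3000 m (environment, 5.4°C/km): ΔT = -5.4 × 2.2 = -11.88°C → T = 6.82°C
T_parcel − T_env = -1.58 − 6.82 = -8.4°C

-8.4°C (parcel cooler than environment)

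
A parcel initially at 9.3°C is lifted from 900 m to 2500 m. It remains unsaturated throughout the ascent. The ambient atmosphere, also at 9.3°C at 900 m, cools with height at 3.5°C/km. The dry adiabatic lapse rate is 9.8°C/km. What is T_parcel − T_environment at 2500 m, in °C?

-10.08°C (parcel cooler than environment)

Parcel:
  900 → 2500 m (dry, 9.8°C/km): ΔT = -9.8 × 1.6 = -15.68°C → T = -6.38°C
Environment:
  900 → 2500 m (environment, 3.5°C/km): ΔT = -3.5 × 1.6 = -5.6°C → T = 3.7°C
T_parcel − T_env = -6.38 − 3.7 = -10.08°C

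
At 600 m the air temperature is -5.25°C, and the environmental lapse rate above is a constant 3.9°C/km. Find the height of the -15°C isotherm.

3100 m

Height above start = (-5.25 − (-15)) / 3.9 = 2.5 km
Altitude = 600 m + 2500 m = 3100 m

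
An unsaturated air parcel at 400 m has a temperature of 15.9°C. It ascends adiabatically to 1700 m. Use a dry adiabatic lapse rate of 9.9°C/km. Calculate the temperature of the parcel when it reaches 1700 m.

From 400 m to 1700 m (dry adiabatic): cools by 9.9 × 1.3 = 12.87°C, giving 3.03°C.

3.03°C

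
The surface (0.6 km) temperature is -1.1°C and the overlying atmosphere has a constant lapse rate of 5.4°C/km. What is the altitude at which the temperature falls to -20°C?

4.1 km

Height above start = (-1.1 − (-20)) / 5.4 = 3.5 km
Altitude = 600 m + 3500 m = 4100 m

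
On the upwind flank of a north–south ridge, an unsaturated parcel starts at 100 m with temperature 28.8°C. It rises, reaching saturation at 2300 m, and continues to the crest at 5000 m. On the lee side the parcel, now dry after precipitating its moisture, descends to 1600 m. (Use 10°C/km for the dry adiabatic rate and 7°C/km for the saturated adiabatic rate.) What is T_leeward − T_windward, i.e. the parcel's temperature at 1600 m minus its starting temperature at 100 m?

-6.9°C

100 → 2300 m (dry, 10°C/km): ΔT = -10 × 2.2 = -22°C → T = 6.8°C
2300 → 5000 m (saturated, 7°C/km): ΔT = -7 × 2.7 = -18.9°C → T = -12.1°C
5000 → 1600 m (dry descent, 10°C/km): ΔT = +10 × 3.4 = +34°C → T = 21.9°C
Net change vs windward start: 21.9 − 28.8 = -6.9°C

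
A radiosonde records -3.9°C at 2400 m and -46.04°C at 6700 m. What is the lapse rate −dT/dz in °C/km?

9.8°C/km

Γ = −ΔT/Δz = (-3.9 − (-46.04)) / (6700 − 2400) m
  = 42.14°C / 4.3 km = 9.8°C/km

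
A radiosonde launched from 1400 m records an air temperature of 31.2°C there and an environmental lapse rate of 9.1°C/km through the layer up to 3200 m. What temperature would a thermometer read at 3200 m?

14.82°C

1400 → 3200 m (environmental, 9.1°C/km): ΔT = -9.1 × 1.8 = -16.38°C → T = 14.82°C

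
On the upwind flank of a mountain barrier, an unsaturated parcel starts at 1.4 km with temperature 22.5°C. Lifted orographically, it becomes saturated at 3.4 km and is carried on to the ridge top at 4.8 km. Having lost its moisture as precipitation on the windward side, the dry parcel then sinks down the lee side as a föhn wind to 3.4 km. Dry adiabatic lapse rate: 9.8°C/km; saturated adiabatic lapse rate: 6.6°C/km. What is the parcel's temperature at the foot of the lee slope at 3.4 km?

1400 → 3400 m (dry, 9.8°C/km): ΔT = -9.8 × 2 = -19.6°C → T = 2.9°C
3400 → 4800 m (saturated, 6.6°C/km): ΔT = -6.6 × 1.4 = -9.24°C → T = -6.34°C
4800 → 3400 m (dry descent, 9.8°C/km): ΔT = +9.8 × 1.4 = +13.72°C → T = 7.38°C

7.38°C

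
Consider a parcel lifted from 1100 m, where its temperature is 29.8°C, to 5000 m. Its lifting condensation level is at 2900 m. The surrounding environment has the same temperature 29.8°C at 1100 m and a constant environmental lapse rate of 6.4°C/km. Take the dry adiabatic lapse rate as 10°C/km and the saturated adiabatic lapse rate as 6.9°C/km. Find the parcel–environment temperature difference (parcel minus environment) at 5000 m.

-7.53°C (parcel cooler than environment)

Parcel:
  Dry to 2900 m: -10 × 1.8 km = -18°C, so T = 11.8°C.
  Saturated to 5000 m: -6.9 × 2.1 km = -14.49°C, so T = -2.69°C.
Environment:
  Environment to 5000 m: -6.4 × 3.9 km = -24.96°C, so T = 4.84°C.
T_parcel − T_env = -2.69 − 4.84 = -7.53°C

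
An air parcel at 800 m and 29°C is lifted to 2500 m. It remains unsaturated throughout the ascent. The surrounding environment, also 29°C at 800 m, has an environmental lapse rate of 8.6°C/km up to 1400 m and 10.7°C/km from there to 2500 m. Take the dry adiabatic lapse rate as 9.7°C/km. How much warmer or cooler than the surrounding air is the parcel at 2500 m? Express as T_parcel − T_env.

+0.44°C (parcel warmer than environment)

Parcel:
  800–2500 m, dry: Δz = 1.7 km ⇒ ΔT = -16.49°C; T = 12.51°C
Environment:
  800–1400 m, environment, lower layer: Δz = 0.6 km ⇒ ΔT = -5.16°C; T = 23.84°C
  1400–2500 m, environment, upper layer: Δz = 1.1 km ⇒ ΔT = -11.77°C; T = 12.07°C
T_parcel − T_env = 12.51 − 12.07 = +0.44°C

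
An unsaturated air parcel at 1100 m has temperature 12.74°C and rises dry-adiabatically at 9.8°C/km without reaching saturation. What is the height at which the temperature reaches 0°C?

Height above start = (12.74 − 0) / 9.8 = 1.3 km
Altitude = 1100 m + 1300 m = 2400 m

2400 m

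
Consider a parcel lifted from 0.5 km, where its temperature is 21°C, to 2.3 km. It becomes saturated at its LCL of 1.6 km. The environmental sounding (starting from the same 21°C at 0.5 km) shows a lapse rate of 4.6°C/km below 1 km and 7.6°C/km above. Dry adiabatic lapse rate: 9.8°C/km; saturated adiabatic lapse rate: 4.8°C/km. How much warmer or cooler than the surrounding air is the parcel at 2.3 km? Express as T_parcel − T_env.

-1.96°C (parcel cooler than environment)

Parcel:
  From 500 m to 1600 m (dry): cools by 9.8 × 1.1 = 10.78°C, giving 10.22°C.
  From 1600 m to 2300 m (saturated): cools by 4.8 × 0.7 = 3.36°C, giving 6.86°C.
Environment:
  From 500 m to 1000 m (environment, lower layer): cools by 4.6 × 0.5 = 2.3°C, giving 18.7°C.
  From 1000 m to 2300 m (environment, upper layer): cools by 7.6 × 1.3 = 9.88°C, giving 8.82°C.
T_parcel − T_env = 6.86 − 8.82 = -1.96°C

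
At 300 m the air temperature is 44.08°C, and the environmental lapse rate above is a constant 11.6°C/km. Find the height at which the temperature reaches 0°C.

Height above start = (44.08 − 0) / 11.6 = 3.8 km
Altitude = 300 m + 3800 m = 4100 m

4100 m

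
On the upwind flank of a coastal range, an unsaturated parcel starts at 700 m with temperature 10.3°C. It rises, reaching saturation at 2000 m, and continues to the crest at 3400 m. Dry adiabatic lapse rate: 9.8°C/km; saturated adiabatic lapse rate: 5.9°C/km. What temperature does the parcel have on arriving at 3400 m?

-10.7°C

Dry to 2000 m: -9.8 × 1.3 km = -12.74°C, so T = -2.44°C.
Saturated to 3400 m: -5.9 × 1.4 km = -8.26°C, so T = -10.7°C.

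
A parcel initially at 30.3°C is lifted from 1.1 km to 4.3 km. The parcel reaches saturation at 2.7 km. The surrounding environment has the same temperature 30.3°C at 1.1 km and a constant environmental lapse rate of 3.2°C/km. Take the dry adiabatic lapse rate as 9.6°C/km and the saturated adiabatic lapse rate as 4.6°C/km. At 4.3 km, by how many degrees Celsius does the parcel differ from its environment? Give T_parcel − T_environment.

Parcel:
  From 1100 m to 2700 m (dry): cools by 9.6 × 1.6 = 15.36°C, giving 14.94°C.
  From 2700 m to 4300 m (saturated): cools by 4.6 × 1.6 = 7.36°C, giving 7.58°C.
Environment:
  From 1100 m to 4300 m (environment): cools by 3.2 × 3.2 = 10.24°C, giving 20.06°C.
T_parcel − T_env = 7.58 − 20.06 = -12.48°C

-12.48°C (parcel cooler than environment)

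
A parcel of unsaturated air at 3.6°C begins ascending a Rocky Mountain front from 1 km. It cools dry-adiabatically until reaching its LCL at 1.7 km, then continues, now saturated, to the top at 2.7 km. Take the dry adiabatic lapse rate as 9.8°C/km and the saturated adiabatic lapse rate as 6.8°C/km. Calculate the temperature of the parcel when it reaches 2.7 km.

-10.06°C

From 1000 m to 1700 m (dry): cools by 9.8 × 0.7 = 6.86°C, giving -3.26°C.
From 1700 m to 2700 m (saturated): cools by 6.8 × 1 = 6.8°C, giving -10.06°C.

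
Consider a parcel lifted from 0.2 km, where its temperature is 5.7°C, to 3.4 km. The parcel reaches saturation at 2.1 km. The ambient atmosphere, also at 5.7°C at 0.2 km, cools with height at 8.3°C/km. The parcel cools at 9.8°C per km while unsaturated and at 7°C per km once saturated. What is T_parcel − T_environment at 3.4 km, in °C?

-1.16°C (parcel cooler than environment)

Parcel:
  From 200 m to 2100 m (dry): cools by 9.8 × 1.9 = 18.62°C, giving -12.92°C.
  From 2100 m to 3400 m (saturated): cools by 7 × 1.3 = 9.1°C, giving -22.02°C.
Environment:
  From 200 m to 3400 m (environment): cools by 8.3 × 3.2 = 26.56°C, giving -20.86°C.
T_parcel − T_env = -22.02 − (-20.86) = -1.16°C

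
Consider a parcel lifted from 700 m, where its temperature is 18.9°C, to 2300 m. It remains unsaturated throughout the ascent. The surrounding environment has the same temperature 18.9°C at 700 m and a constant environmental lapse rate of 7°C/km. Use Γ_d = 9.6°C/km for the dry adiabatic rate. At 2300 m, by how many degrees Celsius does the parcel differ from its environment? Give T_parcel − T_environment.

Parcel:
  Dry to 2300 m: -9.6 × 1.6 km = -15.36°C, so T = 3.54°C.
Environment:
  Environment to 2300 m: -7 × 1.6 km = -11.2°C, so T = 7.7°C.
T_parcel − T_env = 3.54 − 7.7 = -4.16°C

-4.16°C (parcel cooler than environment)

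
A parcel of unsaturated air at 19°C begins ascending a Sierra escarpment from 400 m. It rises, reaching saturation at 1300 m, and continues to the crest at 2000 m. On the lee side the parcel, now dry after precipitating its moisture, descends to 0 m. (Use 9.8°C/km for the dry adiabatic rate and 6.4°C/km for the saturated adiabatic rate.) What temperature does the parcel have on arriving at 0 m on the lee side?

400–1300 m, dry: Δz = 0.9 km ⇒ ΔT = -8.82°C; T = 10.18°C
1300–2000 m, saturated: Δz = 0.7 km ⇒ ΔT = -4.48°C; T = 5.7°C
2000–0 m, dry descent: Δz = 2 km ⇒ ΔT = +19.6°C; T = 25.3°C

25.3°C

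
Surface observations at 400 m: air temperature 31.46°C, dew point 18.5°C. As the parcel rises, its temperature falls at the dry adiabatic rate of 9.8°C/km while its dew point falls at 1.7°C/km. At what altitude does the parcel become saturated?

T and T_d converge at 9.8 − 1.7 = 8.1°C per km
Height above start = (31.46 − 18.5) / 8.1 = 1.6 km
LCL altitude = 400 m + 1600 m = 2000 m

2000 m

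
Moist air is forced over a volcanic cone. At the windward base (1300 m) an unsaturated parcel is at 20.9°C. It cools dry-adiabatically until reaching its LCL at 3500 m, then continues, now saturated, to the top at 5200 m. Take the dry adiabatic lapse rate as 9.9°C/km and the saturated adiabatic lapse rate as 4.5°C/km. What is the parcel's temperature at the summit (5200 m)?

1300–3500 m, dry: Δz = 2.2 km ⇒ ΔT = -21.78°C; T = -0.88°C
3500–5200 m, saturated: Δz = 1.7 km ⇒ ΔT = -7.65°C; T = -8.53°C

-8.53°C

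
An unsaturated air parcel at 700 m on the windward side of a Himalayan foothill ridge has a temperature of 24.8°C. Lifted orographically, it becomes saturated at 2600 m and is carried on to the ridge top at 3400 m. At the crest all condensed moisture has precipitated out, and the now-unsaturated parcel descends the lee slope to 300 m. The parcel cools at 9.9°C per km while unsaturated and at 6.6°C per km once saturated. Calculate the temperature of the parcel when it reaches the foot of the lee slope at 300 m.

Dry to 2600 m: -9.9 × 1.9 km = -18.81°C, so T = 5.99°C.
Saturated to 3400 m: -6.6 × 0.8 km = -5.28°C, so T = 0.71°C.
Dry descent to 300 m: +9.9 × 3.1 km = +30.69°C, so T = 31.4°C.

31.4°C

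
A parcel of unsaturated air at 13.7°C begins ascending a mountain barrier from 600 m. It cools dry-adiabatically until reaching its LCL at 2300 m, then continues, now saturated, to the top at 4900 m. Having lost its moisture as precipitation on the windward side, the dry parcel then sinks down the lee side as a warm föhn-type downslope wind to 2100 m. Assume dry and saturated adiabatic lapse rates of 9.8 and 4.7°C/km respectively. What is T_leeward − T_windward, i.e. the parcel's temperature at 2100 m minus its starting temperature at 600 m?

600–2300 m, dry: Δz = 1.7 km ⇒ ΔT = -16.66°C; T = -2.96°C
2300–4900 m, saturated: Δz = 2.6 km ⇒ ΔT = -12.22°C; T = -15.18°C
4900–2100 m, dry descent: Δz = 2.8 km ⇒ ΔT = +27.44°C; T = 12.26°C
Net change vs windward start: 12.26 − 13.7 = -1.44°C

-1.44°C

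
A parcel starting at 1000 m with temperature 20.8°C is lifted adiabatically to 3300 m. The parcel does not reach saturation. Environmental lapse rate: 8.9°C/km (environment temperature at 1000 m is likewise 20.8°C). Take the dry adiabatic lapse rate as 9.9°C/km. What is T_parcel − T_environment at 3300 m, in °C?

Parcel:
  1000–3300 m, dry: Δz = 2.3 km ⇒ ΔT = -22.77°C; T = -1.97°C
Environment:
  1000–3300 m, environment: Δz = 2.3 km ⇒ ΔT = -20.47°C; T = 0.33°C
T_parcel − T_env = -1.97 − 0.33 = -2.3°C

-2.3°C (parcel cooler than environment)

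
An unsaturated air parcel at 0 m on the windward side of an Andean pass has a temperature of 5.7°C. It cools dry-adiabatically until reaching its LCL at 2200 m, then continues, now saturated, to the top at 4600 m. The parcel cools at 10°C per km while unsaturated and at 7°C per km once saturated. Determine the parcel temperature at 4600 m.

-33.1°C

From 0 m to 2200 m (dry): cools by 10 × 2.2 = 22°C, giving -16.3°C.
From 2200 m to 4600 m (saturated): cools by 7 × 2.4 = 16.8°C, giving -33.1°C.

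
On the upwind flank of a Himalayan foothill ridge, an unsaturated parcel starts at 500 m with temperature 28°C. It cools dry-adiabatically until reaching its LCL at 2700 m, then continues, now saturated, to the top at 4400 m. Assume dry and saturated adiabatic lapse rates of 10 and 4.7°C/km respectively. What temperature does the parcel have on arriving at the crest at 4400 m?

-1.99°C

500–2700 m, dry: Δz = 2.2 km ⇒ ΔT = -22°C; T = 6°C
2700–4400 m, saturated: Δz = 1.7 km ⇒ ΔT = -7.99°C; T = -1.99°C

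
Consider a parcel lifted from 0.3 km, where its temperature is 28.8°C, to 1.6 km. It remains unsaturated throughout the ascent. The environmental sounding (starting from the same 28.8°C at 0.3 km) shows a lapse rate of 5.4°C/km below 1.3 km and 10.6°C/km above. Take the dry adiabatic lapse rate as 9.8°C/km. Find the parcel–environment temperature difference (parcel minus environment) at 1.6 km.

Parcel:
  From 300 m to 1600 m (dry): cools by 9.8 × 1.3 = 12.74°C, giving 16.06°C.
Environment:
  From 300 m to 1300 m (environment, lower layer): cools by 5.4 × 1 = 5.4°C, giving 23.4°C.
  From 1300 m to 1600 m (environment, upper layer): cools by 10.6 × 0.3 = 3.18°C, giving 20.22°C.
T_parcel − T_env = 16.06 − 20.22 = -4.16°C

-4.16°C (parcel cooler than environment)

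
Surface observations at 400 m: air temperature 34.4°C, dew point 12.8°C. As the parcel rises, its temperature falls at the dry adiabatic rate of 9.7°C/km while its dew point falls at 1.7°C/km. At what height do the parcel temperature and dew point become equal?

T and T_d converge at 9.7 − 1.7 = 8°C per km
Height above start = (34.4 − 12.8) / 8 = 2.7 km
LCL altitude = 400 m + 2700 m = 3100 m

3100 m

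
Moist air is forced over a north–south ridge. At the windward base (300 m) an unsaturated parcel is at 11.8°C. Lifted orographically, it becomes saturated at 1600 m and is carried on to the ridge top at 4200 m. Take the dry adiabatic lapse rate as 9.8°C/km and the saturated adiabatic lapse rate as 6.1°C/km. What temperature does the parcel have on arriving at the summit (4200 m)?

300–1600 m, dry: Δz = 1.3 km ⇒ ΔT = -12.74°C; T = -0.94°C
1600–4200 m, saturated: Δz = 2.6 km ⇒ ΔT = -15.86°C; T = -16.8°C

-16.8°C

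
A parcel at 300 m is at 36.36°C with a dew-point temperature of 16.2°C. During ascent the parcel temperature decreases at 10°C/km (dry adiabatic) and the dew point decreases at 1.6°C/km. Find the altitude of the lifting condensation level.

T and T_d converge at 10 − 1.6 = 8.4°C per km
Height above start = (36.36 − 16.2) / 8.4 = 2.4 km
LCL altitude = 300 m + 2400 m = 2700 m

2700 m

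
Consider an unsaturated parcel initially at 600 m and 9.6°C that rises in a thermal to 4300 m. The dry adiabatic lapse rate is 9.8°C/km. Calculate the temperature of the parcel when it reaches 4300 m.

From 600 m to 4300 m (dry adiabatic): cools by 9.8 × 3.7 = 36.26°C, giving -26.66°C.

-26.66°C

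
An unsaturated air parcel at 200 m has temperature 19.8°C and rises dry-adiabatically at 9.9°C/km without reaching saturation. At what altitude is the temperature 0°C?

2200 m

Height above start = (19.8 − 0) / 9.9 = 2 km
Altitude = 200 m + 2000 m = 2200 m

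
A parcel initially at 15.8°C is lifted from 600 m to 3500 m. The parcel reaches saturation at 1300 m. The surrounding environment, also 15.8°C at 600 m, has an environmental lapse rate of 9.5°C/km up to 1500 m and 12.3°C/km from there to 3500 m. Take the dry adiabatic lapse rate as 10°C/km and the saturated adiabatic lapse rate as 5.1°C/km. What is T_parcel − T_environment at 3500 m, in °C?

Parcel:
  From 600 m to 1300 m (dry): cools by 10 × 0.7 = 7°C, giving 8.8°C.
  From 1300 m to 3500 m (saturated): cools by 5.1 × 2.2 = 11.22°C, giving -2.42°C.
Environment:
  From 600 m to 1500 m (environment, lower layer): cools by 9.5 × 0.9 = 8.55°C, giving 7.25°C.
  From 1500 m to 3500 m (environment, upper layer): cools by 12.3 × 2 = 24.6°C, giving -17.35°C.
T_parcel − T_env = -2.42 − (-17.35) = +14.93°C

+14.93°C (parcel warmer than environment)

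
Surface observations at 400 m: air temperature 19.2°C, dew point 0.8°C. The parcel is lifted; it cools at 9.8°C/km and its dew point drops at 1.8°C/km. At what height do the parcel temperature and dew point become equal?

T and T_d converge at 9.8 − 1.8 = 8°C per km
Height above start = (19.2 − 0.8) / 8 = 2.3 km
LCL altitude = 400 m + 2300 m = 2700 m

2700 m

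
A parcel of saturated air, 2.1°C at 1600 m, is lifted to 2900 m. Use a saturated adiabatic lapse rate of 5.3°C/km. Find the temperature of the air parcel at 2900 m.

From 1600 m to 2900 m (saturated adiabatic): cools by 5.3 × 1.3 = 6.89°C, giving -4.79°C.

-4.79°C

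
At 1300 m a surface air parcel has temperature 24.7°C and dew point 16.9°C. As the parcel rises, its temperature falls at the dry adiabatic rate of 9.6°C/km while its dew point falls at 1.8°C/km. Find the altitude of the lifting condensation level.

2300 m

T and T_d converge at 9.6 − 1.8 = 7.8°C per km
Height above start = (24.7 − 16.9) / 7.8 = 1 km
LCL altitude = 1300 m + 1000 m = 2300 m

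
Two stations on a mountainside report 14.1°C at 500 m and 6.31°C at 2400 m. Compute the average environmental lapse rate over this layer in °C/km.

4.1°C/km

Γ = −ΔT/Δz = (14.1 − 6.31) / (2400 − 500) m
  = 7.79°C / 1.9 km = 4.1°C/km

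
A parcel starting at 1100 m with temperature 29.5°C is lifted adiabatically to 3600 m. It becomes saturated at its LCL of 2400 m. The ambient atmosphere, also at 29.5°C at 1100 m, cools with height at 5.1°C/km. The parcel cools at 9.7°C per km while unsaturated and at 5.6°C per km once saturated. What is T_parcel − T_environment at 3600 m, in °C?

Parcel:
  1100–2400 m, dry: Δz = 1.3 km ⇒ ΔT = -12.61°C; T = 16.89°C
  2400–3600 m, saturated: Δz = 1.2 km ⇒ ΔT = -6.72°C; T = 10.17°C
Environment:
  1100–3600 m, environment: Δz = 2.5 km ⇒ ΔT = -12.75°C; T = 16.75°C
T_parcel − T_env = 10.17 − 16.75 = -6.58°C

-6.58°C (parcel cooler than environment)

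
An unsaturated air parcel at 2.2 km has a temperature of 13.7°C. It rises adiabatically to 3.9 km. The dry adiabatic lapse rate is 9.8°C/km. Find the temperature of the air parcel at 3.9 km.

Dry adiabatic to 3900 m: -9.8 × 1.7 km = -16.66°C, so T = -2.96°C.

-2.96°C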